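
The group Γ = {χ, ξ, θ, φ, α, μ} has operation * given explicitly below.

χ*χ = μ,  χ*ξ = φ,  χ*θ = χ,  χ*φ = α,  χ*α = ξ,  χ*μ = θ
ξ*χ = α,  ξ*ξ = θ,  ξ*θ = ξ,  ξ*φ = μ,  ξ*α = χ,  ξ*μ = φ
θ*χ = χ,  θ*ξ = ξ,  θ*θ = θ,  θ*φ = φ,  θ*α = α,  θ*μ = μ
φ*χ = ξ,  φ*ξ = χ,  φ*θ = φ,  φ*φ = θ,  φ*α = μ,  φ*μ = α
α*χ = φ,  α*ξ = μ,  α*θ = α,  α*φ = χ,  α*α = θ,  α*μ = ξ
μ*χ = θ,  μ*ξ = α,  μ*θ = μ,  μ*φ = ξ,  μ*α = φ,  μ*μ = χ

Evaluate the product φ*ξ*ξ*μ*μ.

ξ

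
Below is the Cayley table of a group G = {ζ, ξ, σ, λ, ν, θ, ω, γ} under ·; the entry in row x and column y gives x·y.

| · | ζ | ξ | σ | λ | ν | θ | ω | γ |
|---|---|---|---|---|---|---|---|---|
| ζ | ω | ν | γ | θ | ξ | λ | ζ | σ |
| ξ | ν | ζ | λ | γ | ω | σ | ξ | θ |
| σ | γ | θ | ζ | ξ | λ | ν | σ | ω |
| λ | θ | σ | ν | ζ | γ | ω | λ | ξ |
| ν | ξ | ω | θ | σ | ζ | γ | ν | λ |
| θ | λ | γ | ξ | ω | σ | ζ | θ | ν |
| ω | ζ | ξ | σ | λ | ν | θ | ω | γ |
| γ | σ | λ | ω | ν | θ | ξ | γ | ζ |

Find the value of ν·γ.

λ

Read row ν, column γ: ν·γ = λ.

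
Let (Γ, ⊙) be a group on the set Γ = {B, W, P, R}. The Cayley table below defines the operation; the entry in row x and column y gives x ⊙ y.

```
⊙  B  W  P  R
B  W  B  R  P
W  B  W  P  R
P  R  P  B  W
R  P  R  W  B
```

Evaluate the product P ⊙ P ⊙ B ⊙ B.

P ⊙ P = B
B ⊙ B = W
W ⊙ B = B

B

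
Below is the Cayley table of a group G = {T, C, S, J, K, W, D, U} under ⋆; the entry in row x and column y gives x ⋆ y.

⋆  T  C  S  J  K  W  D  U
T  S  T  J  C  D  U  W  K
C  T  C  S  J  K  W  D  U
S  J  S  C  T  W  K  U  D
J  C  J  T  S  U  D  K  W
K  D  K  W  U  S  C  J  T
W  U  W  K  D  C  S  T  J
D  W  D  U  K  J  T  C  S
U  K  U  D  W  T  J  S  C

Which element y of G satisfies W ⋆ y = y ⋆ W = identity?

K

First locate the identity: row C matches the header, so C is the identity.
Scan row W for C: W ⋆ K = C. Hence W^(-1) = K.
(Structurally, G here is isomorphic to Z_2 x Z_4.)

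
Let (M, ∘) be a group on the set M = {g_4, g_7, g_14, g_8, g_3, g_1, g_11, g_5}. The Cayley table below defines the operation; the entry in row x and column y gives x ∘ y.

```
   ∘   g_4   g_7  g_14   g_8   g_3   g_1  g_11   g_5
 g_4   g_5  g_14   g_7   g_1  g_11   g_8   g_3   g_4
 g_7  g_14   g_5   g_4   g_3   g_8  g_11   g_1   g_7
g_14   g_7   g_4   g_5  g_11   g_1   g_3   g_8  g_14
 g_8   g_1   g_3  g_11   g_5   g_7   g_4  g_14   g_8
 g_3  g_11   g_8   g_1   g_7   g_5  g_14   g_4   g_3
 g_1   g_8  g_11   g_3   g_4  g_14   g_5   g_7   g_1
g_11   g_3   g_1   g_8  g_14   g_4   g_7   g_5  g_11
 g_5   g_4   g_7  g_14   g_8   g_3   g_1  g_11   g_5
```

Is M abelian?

Yes

Check whether the table is symmetric across its main diagonal.
Every entry (row x, col y) equals the entry (row y, col x), so M is abelian.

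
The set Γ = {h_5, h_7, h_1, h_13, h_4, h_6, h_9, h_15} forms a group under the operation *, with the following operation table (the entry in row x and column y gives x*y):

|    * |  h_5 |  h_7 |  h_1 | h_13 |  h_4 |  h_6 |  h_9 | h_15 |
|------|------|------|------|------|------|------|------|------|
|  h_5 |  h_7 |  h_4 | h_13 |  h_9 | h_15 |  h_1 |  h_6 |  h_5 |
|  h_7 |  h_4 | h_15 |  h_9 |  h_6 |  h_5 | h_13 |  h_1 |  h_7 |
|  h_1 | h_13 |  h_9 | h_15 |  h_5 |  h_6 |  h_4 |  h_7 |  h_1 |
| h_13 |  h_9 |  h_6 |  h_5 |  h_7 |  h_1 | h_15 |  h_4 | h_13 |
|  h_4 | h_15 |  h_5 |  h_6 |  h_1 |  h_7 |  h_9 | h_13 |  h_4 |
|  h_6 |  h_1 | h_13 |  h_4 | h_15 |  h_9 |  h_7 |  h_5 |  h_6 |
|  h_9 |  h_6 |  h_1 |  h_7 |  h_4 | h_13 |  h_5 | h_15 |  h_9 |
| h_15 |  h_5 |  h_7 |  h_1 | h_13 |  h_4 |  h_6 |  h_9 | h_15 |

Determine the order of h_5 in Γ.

The identity element is h_15 (its row matches the header).
h_5^1 = h_5
h_5^2 = h_5*h_5 = h_7
h_5^3 = h_7*h_5 = h_4
h_5^4 = h_4*h_5 = h_15
The first power of h_5 equal to the identity is h_5^4, so ord(h_5) = 4.

4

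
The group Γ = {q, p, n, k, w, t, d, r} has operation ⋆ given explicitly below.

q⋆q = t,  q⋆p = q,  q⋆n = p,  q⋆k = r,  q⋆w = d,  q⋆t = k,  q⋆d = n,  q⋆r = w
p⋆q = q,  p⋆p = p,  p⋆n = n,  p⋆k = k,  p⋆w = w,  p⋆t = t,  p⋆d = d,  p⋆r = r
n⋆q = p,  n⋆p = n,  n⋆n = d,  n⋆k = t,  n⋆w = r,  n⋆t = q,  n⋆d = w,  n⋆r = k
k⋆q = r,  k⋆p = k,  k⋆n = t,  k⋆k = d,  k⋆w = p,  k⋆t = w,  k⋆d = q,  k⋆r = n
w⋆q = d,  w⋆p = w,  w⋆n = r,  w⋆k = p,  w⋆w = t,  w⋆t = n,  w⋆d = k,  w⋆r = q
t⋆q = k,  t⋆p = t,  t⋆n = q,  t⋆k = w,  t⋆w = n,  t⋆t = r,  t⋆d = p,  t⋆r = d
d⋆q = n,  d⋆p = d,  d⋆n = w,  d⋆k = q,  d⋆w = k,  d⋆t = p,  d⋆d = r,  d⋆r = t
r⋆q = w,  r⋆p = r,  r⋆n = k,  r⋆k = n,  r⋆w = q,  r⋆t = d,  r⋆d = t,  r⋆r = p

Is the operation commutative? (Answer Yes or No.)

Check whether the table is symmetric across its main diagonal.
Every entry (row x, col y) equals the entry (row y, col x), so Γ is abelian.

Yes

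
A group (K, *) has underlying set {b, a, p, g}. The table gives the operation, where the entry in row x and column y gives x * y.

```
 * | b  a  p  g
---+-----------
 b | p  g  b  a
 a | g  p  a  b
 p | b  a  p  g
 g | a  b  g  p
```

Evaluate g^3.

g

g^1 = g
g^2 = g * g = p
g^3 = p * g = g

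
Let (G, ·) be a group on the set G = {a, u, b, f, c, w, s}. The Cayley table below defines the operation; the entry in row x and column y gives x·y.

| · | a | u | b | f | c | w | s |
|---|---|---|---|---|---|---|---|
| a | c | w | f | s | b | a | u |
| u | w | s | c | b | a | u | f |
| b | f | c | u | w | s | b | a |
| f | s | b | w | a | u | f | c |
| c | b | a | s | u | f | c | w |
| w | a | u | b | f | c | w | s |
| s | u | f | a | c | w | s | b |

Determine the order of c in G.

The identity element is w (its row matches the header).
c^1 = c
c^2 = c·c = f
c^3 = f·c = u
c^4 = u·c = a
c^5 = a·c = b
c^6 = b·c = s
c^7 = s·c = w
The first power of c equal to the identity is c^7, so ord(c) = 7.
(Structurally, G here is isomorphic to the cyclic group Z_7.)

7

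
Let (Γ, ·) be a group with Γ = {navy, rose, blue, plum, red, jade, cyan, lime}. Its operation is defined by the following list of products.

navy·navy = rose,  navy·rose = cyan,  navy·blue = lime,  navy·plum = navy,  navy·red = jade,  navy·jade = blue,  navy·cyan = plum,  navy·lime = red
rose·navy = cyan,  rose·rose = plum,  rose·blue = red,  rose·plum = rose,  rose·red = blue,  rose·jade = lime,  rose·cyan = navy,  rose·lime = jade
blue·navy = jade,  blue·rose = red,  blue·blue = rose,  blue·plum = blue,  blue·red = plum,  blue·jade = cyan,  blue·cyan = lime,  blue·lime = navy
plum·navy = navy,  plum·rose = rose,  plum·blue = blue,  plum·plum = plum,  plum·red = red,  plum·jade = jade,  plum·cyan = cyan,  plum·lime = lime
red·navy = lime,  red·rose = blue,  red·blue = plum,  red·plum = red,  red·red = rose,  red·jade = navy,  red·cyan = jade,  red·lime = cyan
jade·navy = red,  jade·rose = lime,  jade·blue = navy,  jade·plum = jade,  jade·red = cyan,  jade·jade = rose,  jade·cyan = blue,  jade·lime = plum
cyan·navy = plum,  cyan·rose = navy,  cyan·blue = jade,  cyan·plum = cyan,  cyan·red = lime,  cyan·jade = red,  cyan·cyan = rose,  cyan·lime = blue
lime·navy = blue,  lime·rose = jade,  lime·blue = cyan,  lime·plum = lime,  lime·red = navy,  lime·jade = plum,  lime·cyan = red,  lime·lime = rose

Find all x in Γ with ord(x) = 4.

Identity is plum. Compute the order of each non-identity element by repeated multiplication:
  navy: navy → rose → cyan → plum  (order 4)
  rose: rose → plum  (order 2)
  blue: blue → rose → red → plum  (order 4)
  red: red → rose → blue → plum  (order 4)
  jade: jade → rose → lime → plum  (order 4)
  cyan: cyan → rose → navy → plum  (order 4)
  lime: lime → rose → jade → plum  (order 4)
Elements of order 4: {blue, cyan, jade, lime, navy, red}.
(Structurally, Γ here is isomorphic to the quaternion group Q_8.)

{blue, cyan, jade, lime, navy, red}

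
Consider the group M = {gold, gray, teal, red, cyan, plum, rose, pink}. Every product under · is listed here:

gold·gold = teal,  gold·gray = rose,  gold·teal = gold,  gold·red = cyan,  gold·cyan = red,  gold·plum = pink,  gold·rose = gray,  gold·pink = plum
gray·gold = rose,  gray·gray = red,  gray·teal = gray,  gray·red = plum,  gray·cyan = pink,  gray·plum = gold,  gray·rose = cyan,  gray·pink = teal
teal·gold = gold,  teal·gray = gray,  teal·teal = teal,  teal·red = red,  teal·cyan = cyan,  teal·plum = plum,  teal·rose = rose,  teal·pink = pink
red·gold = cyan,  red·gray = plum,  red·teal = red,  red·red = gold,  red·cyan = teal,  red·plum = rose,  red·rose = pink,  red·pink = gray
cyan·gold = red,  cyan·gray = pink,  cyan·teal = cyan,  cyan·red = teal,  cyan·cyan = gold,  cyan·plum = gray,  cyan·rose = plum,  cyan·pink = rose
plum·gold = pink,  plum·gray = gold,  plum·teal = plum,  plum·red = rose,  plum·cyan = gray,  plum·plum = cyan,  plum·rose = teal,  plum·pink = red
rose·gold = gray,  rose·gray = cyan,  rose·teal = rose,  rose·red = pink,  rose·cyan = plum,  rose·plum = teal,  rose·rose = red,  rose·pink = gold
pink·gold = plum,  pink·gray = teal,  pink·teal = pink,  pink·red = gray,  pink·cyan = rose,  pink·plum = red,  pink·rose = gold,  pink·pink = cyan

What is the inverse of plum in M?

First locate the identity: row teal matches the header, so teal is the identity.
Scan row plum for teal: plum·rose = teal. Hence plum^(-1) = rose.

rose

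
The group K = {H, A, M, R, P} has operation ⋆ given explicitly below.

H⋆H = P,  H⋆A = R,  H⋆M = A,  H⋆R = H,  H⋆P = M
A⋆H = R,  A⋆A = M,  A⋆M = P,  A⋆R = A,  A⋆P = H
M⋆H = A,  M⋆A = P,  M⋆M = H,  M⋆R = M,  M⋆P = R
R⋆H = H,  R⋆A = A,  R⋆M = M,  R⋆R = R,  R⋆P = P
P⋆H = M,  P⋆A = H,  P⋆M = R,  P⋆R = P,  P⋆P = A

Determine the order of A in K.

5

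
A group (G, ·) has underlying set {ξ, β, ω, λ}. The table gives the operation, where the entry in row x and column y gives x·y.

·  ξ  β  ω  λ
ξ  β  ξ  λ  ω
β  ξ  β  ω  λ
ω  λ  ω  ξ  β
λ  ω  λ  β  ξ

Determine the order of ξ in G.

2

The identity element is β (its row matches the header).
ξ^1 = ξ
ξ^2 = ξ·ξ = β
The first power of ξ equal to the identity is ξ^2, so ord(ξ) = 2.
(Structurally, G here is isomorphic to the cyclic group Z_4.)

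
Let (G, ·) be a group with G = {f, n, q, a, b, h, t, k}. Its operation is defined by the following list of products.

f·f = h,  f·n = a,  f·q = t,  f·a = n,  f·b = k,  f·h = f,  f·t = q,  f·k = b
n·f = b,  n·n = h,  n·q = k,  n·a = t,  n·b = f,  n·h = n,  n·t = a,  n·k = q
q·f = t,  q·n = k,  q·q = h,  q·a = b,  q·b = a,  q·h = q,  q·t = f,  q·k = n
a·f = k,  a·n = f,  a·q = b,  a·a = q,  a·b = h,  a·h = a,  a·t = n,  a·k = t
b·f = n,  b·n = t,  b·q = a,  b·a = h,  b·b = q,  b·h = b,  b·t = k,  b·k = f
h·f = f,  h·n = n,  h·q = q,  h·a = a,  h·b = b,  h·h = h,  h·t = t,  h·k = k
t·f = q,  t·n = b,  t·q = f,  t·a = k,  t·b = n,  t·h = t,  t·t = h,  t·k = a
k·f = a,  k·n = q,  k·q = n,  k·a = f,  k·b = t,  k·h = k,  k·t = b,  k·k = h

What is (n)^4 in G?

n^1 = n
n^2 = n·n = h
n^3 = h·n = n
n^4 = n·n = h

h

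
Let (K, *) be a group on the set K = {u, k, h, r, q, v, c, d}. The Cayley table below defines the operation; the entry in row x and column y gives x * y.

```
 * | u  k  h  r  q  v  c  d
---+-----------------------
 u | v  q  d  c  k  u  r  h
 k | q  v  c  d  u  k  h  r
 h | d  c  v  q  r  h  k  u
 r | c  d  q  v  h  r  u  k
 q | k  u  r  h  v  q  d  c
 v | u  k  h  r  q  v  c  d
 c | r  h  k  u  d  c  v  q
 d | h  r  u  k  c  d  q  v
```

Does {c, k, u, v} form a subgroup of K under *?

c * u = r, which is not in {c, k, u, v}.
The subset is not closed under *, so it is not a subgroup.

No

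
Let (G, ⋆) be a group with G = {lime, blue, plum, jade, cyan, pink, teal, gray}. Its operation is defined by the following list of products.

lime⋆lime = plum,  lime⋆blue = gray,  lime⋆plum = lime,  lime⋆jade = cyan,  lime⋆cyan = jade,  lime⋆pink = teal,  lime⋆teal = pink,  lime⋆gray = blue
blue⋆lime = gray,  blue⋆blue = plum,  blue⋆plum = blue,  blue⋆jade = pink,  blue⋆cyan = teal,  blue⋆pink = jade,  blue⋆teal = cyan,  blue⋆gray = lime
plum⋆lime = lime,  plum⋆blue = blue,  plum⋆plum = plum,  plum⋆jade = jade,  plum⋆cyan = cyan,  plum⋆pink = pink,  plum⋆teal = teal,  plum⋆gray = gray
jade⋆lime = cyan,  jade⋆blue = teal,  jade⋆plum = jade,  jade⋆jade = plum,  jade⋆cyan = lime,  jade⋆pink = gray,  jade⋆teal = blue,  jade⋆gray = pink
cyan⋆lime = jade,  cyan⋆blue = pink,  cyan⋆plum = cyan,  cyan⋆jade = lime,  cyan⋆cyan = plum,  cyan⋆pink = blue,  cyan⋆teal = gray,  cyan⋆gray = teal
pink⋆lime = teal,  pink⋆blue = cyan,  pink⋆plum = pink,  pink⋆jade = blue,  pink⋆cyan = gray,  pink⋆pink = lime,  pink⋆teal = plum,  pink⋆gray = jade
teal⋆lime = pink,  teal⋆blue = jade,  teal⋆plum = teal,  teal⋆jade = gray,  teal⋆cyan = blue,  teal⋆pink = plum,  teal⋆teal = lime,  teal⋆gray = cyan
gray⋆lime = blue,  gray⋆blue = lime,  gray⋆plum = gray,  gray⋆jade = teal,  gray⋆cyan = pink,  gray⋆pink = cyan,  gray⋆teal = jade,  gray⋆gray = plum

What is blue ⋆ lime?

Read row blue, column lime: blue ⋆ lime = gray.

gray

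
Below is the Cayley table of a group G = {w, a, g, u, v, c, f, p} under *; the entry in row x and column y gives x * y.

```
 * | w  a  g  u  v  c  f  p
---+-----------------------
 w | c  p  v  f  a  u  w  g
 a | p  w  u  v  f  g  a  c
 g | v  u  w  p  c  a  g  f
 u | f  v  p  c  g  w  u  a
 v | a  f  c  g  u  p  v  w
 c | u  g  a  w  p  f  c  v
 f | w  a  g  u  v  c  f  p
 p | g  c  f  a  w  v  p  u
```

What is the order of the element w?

The identity element is f (its row matches the header).
w^1 = w
w^2 = w * w = c
w^3 = c * w = u
w^4 = u * w = f
The first power of w equal to the identity is w^4, so ord(w) = 4.

4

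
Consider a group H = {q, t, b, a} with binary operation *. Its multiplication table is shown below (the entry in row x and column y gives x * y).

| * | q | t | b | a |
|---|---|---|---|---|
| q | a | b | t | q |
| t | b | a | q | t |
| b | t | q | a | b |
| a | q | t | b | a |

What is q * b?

Read row q, column b: q * b = t.
(Structurally, H here is isomorphic to the Klein four-group V_4.)

t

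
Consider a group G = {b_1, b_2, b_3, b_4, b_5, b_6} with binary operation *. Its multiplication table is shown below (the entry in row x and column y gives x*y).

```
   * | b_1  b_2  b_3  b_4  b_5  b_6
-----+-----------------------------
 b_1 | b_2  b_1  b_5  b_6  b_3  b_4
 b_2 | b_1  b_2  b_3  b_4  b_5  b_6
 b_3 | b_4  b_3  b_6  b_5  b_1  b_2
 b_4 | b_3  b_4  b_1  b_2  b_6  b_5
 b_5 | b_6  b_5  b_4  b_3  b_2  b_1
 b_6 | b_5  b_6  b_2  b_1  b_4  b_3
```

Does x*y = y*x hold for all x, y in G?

b_6*b_1 = b_5 but b_1*b_6 = b_4.
Since b_6 and b_1 do not commute, G is not abelian.

No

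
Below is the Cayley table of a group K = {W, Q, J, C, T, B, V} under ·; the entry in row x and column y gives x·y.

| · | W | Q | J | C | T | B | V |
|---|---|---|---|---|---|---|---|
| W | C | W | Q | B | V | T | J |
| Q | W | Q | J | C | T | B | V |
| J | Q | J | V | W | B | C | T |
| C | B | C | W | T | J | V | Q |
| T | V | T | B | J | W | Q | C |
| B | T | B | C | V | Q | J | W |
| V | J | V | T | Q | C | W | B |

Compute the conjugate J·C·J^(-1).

The identity is Q. In row J, the entry Q sits in column W, so J^(-1) = W.
J·C = W
W·W = C

C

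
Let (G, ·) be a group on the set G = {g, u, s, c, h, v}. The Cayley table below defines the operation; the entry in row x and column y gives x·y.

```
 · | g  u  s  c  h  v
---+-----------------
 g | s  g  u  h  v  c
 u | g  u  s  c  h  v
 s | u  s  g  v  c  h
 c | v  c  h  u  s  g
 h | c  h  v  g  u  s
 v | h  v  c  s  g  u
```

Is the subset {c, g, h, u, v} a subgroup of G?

g·g = s, which is not in {c, g, h, u, v}.
The subset is not closed under ·, so it is not a subgroup.
(Structurally, G here is isomorphic to the symmetric group S_3.)

No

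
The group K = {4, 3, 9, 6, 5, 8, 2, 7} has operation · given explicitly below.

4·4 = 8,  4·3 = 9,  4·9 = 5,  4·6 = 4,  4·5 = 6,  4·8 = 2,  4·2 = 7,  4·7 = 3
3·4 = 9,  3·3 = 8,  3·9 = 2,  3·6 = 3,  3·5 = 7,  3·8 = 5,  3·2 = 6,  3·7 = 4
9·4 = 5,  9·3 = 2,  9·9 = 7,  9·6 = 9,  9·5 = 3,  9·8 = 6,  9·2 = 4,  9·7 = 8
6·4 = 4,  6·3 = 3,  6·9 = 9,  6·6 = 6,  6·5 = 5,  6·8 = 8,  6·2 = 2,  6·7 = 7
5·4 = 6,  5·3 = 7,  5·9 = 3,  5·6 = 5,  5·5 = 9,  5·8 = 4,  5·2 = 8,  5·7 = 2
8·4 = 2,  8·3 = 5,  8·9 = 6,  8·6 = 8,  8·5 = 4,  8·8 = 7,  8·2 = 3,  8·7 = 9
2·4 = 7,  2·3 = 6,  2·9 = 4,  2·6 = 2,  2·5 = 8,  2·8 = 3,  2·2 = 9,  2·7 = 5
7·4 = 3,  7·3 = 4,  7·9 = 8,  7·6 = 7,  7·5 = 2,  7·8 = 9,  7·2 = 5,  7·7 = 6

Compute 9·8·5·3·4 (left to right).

3

9·8 = 6
6·5 = 5
5·3 = 7
7·4 = 3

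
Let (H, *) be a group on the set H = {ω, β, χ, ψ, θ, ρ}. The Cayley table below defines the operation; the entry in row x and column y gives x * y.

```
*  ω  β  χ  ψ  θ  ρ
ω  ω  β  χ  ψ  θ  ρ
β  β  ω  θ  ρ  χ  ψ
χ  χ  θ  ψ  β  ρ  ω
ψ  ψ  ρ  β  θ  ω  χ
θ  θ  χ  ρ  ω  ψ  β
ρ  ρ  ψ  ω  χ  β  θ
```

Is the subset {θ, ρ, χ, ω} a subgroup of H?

χ * χ = ψ, which is not in {θ, ρ, χ, ω}.
The subset is not closed under *, so it is not a subgroup.

No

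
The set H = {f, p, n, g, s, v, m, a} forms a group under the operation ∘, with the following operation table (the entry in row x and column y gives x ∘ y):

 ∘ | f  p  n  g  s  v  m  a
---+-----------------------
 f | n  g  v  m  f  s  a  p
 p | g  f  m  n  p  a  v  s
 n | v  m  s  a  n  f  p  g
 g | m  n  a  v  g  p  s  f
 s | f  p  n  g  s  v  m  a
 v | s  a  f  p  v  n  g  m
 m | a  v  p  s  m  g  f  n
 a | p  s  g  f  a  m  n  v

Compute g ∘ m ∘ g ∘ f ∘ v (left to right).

g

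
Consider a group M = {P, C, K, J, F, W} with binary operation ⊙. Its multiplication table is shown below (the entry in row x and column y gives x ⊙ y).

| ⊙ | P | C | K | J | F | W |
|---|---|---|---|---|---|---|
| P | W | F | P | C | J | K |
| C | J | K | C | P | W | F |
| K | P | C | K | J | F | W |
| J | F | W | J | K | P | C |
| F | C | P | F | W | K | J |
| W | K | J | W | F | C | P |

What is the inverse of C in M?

C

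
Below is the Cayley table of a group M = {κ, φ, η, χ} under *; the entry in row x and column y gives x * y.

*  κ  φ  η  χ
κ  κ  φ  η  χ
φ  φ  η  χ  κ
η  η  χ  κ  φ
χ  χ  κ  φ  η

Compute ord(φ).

The identity element is κ (its row matches the header).
φ^1 = φ
φ^2 = φ * φ = η
φ^3 = η * φ = χ
φ^4 = χ * φ = κ
The first power of φ equal to the identity is φ^4, so ord(φ) = 4.

4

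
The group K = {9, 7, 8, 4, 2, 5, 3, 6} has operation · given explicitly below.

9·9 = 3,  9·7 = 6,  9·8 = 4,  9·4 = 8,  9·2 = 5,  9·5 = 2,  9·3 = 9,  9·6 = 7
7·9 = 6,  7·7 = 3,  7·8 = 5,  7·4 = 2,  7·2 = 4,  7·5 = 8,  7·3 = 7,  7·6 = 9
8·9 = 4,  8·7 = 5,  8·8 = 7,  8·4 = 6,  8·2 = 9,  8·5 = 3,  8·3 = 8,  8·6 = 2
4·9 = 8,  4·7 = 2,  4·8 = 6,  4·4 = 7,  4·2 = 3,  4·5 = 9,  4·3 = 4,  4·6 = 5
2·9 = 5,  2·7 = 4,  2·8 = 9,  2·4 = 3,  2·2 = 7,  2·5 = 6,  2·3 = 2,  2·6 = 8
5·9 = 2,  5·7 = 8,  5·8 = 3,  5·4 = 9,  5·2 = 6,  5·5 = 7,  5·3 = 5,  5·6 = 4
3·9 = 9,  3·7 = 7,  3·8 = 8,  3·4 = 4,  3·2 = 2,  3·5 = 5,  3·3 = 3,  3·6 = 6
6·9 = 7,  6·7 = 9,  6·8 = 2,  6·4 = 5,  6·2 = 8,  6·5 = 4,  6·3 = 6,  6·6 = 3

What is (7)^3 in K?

7^1 = 7
7^2 = 7·7 = 3
7^3 = 3·7 = 7

7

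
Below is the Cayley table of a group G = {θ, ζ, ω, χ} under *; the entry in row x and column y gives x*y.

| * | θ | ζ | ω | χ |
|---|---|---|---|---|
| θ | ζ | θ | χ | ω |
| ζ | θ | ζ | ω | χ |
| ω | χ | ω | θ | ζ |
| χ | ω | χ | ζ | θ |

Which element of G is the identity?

ζ

The identity e satisfies e*x = x for all x, so its row in the table reproduces the column headers.
Row ζ reads: θ, ζ, ω, χ — exactly the header order. So ζ is the identity.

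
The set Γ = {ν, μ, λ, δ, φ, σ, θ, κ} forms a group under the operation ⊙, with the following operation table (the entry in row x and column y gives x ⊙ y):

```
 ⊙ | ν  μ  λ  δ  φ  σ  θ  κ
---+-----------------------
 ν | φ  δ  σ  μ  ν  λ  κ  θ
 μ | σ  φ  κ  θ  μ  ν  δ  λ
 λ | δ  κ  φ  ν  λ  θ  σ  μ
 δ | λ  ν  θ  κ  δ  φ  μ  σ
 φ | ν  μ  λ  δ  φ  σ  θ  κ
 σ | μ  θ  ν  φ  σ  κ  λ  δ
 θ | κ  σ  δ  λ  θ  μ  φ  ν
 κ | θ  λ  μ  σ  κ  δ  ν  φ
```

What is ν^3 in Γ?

ν

ν^1 = ν
ν^2 = ν ⊙ ν = φ
ν^3 = φ ⊙ ν = ν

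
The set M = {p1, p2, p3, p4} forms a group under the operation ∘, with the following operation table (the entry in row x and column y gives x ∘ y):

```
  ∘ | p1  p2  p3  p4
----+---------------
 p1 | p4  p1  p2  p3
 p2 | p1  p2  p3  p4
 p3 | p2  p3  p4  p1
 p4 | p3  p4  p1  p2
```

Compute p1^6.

p4

p1^1 = p1
p1^2 = p1 ∘ p1 = p4
p1^3 = p4 ∘ p1 = p3
p1^4 = p3 ∘ p1 = p2
p1^5 = p2 ∘ p1 = p1
p1^6 = p1 ∘ p1 = p4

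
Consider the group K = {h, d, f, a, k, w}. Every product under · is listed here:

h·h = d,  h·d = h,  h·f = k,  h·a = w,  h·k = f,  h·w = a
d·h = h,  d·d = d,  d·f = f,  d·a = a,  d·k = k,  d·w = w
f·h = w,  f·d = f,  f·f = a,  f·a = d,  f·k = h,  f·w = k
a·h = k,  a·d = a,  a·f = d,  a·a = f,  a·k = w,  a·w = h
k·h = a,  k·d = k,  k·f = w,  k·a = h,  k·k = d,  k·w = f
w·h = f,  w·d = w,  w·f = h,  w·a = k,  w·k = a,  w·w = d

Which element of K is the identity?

d

The identity e satisfies e·x = x for all x, so its row in the table reproduces the column headers.
Row d reads: h, d, f, a, k, w — exactly the header order. So d is the identity.
(Structurally, K here is isomorphic to the symmetric group S_3.)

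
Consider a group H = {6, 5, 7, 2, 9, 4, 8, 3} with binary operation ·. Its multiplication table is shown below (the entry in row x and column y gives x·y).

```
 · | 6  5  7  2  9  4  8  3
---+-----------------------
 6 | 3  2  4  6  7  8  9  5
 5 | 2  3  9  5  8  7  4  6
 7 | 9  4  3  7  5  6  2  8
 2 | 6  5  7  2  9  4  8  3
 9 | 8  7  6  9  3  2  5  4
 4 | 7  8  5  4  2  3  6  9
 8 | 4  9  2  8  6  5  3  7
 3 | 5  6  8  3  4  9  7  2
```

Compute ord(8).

4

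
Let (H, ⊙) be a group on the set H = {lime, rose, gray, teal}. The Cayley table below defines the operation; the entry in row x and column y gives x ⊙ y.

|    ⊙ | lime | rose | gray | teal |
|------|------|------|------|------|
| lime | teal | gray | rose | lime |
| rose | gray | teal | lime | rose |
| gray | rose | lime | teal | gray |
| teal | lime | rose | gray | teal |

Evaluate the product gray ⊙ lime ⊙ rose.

gray ⊙ lime = rose
rose ⊙ rose = teal
(Structurally, H here is isomorphic to the Klein four-group V_4.)

teal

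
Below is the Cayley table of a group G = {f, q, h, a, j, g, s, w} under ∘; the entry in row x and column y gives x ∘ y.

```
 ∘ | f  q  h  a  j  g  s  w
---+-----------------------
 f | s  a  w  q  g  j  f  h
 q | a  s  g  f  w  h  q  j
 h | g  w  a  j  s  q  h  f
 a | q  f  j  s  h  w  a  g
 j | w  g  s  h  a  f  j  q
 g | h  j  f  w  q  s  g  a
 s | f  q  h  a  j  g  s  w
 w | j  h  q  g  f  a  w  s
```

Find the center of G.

An element z is central iff its row equals its column in the table.
For w: w ∘ j = f ≠ q = j ∘ w, so w ∉ Z.
Checking each element this way leaves Z(G) = {a, s}.
(Structurally, G here is isomorphic to the dihedral group D_4.)

{a, s}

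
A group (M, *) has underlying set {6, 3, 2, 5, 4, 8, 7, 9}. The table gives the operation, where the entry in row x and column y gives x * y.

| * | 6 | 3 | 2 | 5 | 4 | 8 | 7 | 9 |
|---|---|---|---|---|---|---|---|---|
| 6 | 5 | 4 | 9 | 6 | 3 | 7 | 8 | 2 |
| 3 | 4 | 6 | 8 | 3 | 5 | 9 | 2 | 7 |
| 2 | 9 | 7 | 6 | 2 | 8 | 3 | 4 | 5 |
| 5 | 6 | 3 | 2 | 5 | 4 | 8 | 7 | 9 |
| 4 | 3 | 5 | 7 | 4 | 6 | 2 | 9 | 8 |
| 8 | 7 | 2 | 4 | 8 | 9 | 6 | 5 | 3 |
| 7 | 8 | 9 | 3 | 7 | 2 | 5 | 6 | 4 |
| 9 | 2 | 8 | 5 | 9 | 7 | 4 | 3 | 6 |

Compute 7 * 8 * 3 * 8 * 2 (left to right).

5

7 * 8 = 5
5 * 3 = 3
3 * 8 = 9
9 * 2 = 5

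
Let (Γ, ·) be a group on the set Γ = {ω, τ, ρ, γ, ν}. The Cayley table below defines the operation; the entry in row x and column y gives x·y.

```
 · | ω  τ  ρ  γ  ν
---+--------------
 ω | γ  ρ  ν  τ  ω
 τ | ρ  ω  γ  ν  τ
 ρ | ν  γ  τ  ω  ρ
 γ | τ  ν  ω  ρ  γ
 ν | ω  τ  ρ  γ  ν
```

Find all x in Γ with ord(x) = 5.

{γ, ρ, τ, ω}

Identity is ν. Compute the order of each non-identity element by repeated multiplication:
  ω: ω → γ → τ → ρ → ν  (order 5)
  τ: τ → ω → ρ → γ → ν  (order 5)
  ρ: ρ → τ → γ → ω → ν  (order 5)
  γ: γ → ρ → ω → τ → ν  (order 5)
Elements of order 5: {γ, ρ, τ, ω}.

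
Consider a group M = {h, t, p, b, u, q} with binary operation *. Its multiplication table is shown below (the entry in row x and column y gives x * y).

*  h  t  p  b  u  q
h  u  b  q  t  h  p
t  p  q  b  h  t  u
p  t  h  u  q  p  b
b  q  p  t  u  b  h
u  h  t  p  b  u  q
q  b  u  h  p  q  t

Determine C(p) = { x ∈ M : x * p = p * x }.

{p, u}

Compare row p with column p entry by entry.
q * p = h but p * q = b, so q does not.
Collecting the elements that commute with p: C(p) = {p, u}.
(Structurally, M here is isomorphic to the symmetric group S_3.)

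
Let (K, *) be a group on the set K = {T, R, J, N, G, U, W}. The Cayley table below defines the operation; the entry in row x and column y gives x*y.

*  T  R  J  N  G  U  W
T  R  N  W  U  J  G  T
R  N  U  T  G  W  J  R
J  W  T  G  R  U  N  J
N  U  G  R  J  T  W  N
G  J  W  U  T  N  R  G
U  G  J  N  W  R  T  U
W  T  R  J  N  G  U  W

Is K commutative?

Check whether the table is symmetric across its main diagonal.
Every entry (row x, col y) equals the entry (row y, col x), so K is abelian.
(In fact K ≅ the cyclic group Z_7.)

Yes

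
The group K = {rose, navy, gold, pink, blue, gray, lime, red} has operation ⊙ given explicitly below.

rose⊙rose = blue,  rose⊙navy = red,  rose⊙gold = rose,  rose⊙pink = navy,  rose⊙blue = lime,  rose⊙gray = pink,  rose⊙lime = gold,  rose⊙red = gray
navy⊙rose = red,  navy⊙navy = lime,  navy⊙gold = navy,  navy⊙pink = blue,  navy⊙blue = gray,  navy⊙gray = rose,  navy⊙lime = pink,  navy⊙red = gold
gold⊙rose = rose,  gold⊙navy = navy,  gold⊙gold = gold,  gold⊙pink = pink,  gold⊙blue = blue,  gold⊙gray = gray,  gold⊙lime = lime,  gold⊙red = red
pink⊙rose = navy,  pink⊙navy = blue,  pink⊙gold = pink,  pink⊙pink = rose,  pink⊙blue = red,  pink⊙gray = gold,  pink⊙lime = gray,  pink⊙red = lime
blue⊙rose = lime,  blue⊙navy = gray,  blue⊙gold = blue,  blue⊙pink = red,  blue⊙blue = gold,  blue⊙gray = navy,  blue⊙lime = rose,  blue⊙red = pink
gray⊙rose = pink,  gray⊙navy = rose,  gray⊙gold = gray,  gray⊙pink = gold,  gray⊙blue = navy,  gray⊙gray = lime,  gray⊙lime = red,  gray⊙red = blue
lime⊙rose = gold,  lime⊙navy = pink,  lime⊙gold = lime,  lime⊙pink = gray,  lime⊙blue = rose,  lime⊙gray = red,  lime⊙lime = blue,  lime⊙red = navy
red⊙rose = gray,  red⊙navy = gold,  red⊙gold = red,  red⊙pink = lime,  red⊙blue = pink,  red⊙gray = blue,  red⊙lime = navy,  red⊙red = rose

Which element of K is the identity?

The identity e satisfies e ⊙ x = x for all x, so its row in the table reproduces the column headers.
Row gold reads: rose, navy, gold, pink, blue, gray, lime, red — exactly the header order. So gold is the identity.

gold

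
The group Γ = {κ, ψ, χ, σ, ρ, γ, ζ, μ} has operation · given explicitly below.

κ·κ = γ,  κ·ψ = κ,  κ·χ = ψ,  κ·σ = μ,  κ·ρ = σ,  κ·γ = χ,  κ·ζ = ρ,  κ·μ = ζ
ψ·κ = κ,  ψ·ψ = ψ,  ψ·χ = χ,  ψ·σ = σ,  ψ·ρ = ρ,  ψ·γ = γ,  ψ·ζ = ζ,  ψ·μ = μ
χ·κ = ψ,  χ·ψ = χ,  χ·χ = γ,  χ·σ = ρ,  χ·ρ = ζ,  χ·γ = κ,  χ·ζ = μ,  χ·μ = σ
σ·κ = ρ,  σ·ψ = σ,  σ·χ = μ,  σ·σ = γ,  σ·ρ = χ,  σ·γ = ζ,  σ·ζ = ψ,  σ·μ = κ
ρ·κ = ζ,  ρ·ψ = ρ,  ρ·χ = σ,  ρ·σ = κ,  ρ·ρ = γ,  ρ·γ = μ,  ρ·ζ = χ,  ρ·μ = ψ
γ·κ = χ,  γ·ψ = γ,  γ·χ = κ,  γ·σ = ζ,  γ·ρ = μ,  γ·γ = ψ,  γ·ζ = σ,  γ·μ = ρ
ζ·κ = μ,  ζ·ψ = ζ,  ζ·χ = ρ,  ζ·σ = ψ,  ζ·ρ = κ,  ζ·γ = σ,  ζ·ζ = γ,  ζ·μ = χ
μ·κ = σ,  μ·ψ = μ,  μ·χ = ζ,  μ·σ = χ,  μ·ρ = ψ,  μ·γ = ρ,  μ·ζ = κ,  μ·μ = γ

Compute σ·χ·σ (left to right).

σ·χ = μ
μ·σ = χ

χ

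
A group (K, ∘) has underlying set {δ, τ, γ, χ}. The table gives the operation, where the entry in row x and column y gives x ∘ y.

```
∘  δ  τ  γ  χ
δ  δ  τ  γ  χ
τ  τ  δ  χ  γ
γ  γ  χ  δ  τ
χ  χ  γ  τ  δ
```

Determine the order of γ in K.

2

The identity element is δ (its row matches the header).
γ^1 = γ
γ^2 = γ ∘ γ = δ
The first power of γ equal to the identity is γ^2, so ord(γ) = 2.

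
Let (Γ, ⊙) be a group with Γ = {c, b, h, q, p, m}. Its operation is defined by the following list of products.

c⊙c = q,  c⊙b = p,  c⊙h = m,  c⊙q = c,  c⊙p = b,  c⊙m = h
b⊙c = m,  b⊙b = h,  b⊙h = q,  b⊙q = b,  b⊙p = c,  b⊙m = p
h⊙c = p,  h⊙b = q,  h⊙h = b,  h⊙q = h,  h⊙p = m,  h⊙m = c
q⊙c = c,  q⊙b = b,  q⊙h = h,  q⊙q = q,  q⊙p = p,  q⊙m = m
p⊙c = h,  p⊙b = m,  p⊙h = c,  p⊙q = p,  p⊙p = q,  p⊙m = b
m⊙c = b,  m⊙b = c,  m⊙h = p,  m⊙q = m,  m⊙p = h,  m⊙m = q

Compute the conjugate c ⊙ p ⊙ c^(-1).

The identity is q. In row c, the entry q sits in column c, so c^(-1) = c.
c ⊙ p = b
b ⊙ c = m

m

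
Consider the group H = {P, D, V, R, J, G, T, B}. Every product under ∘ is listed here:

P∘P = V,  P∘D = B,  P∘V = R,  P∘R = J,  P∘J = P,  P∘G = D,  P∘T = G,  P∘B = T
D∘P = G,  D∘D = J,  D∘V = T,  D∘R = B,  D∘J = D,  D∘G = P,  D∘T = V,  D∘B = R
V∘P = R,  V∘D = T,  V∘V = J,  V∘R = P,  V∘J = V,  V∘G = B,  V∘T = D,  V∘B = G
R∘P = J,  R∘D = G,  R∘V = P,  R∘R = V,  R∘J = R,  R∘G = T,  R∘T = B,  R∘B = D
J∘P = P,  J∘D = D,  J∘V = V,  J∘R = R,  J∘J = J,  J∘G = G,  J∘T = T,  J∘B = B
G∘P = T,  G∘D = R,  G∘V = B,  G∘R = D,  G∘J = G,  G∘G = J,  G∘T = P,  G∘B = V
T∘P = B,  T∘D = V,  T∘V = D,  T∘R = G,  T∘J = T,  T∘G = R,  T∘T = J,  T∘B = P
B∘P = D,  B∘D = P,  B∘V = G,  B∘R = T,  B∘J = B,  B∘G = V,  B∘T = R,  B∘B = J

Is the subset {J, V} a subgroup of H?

Yes

{J, V} contains the identity J.
Checking products: every product of two elements of {J, V} (read from the table) lies in {J, V}, so the set is closed.
In a finite group, a nonempty closed subset is a subgroup. So {J, V} ≤ H.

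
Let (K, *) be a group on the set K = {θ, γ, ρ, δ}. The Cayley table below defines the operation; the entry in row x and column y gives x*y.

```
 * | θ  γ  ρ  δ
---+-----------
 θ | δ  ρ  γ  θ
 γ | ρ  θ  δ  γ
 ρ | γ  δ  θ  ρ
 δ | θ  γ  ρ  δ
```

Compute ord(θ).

2

The identity element is δ (its row matches the header).
θ^1 = θ
θ^2 = θ*θ = δ
The first power of θ equal to the identity is θ^2, so ord(θ) = 2.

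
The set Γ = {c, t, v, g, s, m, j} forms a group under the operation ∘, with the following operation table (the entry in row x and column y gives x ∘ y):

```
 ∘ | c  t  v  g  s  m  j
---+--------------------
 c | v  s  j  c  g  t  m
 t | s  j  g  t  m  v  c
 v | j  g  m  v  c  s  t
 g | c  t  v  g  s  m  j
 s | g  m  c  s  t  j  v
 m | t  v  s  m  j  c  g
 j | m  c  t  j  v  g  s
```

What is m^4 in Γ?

m^1 = m
m^2 = m ∘ m = c
m^3 = c ∘ m = t
m^4 = t ∘ m = v

v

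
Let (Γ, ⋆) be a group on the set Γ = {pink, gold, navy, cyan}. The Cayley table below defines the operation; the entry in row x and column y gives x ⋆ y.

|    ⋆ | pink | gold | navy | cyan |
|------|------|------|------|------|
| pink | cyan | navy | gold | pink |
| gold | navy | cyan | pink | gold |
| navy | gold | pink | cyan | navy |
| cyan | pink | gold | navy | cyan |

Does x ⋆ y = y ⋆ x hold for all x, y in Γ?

Yes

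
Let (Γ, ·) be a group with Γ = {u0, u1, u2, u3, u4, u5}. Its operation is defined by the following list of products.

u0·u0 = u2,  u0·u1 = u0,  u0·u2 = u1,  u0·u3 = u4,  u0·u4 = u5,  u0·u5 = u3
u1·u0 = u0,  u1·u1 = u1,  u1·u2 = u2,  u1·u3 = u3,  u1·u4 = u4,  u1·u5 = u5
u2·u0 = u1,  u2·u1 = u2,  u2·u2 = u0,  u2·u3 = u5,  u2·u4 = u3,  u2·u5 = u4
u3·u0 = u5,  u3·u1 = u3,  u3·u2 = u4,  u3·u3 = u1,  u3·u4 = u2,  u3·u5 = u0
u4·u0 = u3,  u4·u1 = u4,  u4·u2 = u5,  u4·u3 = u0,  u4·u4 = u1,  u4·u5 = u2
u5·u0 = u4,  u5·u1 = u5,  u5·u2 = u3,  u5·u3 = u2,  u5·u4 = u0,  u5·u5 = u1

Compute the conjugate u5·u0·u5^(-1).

u2

The identity is u1. In row u5, the entry u1 sits in column u5, so u5^(-1) = u5.
u5·u0 = u4
u4·u5 = u2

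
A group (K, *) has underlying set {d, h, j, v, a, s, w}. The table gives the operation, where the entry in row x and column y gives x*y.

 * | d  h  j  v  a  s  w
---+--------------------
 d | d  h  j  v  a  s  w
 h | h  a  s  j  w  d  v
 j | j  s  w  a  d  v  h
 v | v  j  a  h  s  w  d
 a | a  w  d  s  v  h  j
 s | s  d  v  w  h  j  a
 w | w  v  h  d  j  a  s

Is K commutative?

Yes

Check whether the table is symmetric across its main diagonal.
Every entry (row x, col y) equals the entry (row y, col x), so K is abelian.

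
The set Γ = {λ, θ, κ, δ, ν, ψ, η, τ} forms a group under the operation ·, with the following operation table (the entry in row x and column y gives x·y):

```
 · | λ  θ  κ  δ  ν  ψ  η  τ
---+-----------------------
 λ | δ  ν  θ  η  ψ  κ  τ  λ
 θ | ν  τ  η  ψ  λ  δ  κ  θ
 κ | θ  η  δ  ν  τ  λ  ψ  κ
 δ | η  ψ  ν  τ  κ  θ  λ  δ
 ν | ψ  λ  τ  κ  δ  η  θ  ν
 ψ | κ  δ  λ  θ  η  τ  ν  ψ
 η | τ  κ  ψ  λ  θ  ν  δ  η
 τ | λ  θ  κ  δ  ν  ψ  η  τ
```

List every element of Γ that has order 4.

{η, κ, λ, ν}

Identity is τ. Compute the order of each non-identity element by repeated multiplication:
  λ: λ → δ → η → τ  (order 4)
  θ: θ → τ  (order 2)
  κ: κ → δ → ν → τ  (order 4)
  δ: δ → τ  (order 2)
  ν: ν → δ → κ → τ  (order 4)
  ψ: ψ → τ  (order 2)
  η: η → δ → λ → τ  (order 4)
Elements of order 4: {η, κ, λ, ν}.
(Structurally, Γ here is isomorphic to Z_2 x Z_4.)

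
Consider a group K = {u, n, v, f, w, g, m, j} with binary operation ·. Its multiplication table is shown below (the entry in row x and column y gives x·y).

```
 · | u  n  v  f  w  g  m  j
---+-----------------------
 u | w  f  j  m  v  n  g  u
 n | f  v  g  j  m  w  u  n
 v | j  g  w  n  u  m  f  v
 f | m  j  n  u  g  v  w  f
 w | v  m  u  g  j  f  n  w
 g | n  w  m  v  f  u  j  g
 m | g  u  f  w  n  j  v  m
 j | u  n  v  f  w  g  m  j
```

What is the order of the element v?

The identity element is j (its row matches the header).
v^1 = v
v^2 = v·v = w
v^3 = w·v = u
v^4 = u·v = j
The first power of v equal to the identity is v^4, so ord(v) = 4.
(Structurally, K here is isomorphic to the cyclic group Z_8.)

4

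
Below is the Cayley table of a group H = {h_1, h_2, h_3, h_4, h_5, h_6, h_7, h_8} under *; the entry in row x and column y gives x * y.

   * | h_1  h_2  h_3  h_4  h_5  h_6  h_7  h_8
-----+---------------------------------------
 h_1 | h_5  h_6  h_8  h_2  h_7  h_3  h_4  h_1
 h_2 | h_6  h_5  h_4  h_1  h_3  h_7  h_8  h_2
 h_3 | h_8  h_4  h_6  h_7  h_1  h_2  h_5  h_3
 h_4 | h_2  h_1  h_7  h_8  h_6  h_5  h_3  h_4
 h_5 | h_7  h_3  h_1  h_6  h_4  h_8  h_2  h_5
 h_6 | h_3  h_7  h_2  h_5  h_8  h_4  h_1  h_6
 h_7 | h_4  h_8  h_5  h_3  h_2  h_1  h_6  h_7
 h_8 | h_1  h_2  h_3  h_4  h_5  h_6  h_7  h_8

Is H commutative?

Check whether the table is symmetric across its main diagonal.
Every entry (row x, col y) equals the entry (row y, col x), so H is abelian.

Yes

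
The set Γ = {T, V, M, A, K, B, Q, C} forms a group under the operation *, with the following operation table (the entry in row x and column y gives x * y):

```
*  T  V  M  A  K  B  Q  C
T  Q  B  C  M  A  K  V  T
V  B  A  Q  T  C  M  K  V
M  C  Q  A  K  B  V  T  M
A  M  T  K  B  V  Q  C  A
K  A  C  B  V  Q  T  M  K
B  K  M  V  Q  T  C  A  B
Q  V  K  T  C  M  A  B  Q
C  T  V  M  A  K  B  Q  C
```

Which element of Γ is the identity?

The identity e satisfies e * x = x for all x, so its row in the table reproduces the column headers.
Row C reads: T, V, M, A, K, B, Q, C — exactly the header order. So C is the identity.

C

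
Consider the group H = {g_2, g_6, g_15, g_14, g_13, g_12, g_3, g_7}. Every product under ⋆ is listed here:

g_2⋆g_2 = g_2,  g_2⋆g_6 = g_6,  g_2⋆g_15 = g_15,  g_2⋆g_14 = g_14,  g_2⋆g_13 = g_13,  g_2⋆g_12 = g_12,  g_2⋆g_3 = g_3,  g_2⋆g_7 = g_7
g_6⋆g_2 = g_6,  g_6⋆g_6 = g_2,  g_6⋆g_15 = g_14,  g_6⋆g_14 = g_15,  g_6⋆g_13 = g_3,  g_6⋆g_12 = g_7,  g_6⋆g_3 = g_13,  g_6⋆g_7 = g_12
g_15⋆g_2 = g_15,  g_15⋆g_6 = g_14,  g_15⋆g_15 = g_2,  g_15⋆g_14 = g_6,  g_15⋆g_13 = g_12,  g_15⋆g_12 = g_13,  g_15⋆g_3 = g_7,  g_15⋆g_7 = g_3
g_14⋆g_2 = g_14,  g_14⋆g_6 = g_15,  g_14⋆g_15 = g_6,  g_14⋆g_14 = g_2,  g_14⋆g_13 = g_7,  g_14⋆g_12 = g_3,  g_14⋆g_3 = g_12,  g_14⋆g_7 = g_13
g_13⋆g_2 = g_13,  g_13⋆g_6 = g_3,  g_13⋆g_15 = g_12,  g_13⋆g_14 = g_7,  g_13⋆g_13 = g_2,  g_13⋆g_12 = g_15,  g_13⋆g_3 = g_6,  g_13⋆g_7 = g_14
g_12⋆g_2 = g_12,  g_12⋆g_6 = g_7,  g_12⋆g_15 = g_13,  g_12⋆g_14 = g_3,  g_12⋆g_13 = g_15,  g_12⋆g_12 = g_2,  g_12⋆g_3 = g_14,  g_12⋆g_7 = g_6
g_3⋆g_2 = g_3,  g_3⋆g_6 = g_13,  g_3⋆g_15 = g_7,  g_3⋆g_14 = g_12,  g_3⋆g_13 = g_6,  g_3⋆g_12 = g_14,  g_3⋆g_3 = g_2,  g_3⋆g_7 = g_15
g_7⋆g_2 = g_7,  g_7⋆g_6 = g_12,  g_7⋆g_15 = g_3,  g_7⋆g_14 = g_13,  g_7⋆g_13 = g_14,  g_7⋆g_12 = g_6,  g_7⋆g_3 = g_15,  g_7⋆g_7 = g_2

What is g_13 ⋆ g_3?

g_6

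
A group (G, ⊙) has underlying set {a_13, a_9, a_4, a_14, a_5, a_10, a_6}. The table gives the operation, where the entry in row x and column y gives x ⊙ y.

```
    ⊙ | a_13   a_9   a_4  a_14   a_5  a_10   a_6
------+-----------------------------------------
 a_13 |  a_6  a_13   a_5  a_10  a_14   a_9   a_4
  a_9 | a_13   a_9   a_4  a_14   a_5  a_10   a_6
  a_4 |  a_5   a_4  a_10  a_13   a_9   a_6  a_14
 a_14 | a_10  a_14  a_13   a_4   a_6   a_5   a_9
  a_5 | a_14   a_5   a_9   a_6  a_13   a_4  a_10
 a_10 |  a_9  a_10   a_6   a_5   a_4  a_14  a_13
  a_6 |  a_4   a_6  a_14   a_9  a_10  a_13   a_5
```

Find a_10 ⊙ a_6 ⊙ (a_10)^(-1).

The identity is a_9. In row a_10, the entry a_9 sits in column a_13, so a_10^(-1) = a_13.
a_10 ⊙ a_6 = a_13
a_13 ⊙ a_13 = a_6

a_6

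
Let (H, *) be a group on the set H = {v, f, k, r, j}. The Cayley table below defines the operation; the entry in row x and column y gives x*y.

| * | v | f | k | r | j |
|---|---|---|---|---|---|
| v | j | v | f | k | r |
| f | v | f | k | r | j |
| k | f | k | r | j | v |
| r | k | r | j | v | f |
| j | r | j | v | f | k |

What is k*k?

r

Read row k, column k: k*k = r.
(Structurally, H here is isomorphic to the cyclic group Z_5.)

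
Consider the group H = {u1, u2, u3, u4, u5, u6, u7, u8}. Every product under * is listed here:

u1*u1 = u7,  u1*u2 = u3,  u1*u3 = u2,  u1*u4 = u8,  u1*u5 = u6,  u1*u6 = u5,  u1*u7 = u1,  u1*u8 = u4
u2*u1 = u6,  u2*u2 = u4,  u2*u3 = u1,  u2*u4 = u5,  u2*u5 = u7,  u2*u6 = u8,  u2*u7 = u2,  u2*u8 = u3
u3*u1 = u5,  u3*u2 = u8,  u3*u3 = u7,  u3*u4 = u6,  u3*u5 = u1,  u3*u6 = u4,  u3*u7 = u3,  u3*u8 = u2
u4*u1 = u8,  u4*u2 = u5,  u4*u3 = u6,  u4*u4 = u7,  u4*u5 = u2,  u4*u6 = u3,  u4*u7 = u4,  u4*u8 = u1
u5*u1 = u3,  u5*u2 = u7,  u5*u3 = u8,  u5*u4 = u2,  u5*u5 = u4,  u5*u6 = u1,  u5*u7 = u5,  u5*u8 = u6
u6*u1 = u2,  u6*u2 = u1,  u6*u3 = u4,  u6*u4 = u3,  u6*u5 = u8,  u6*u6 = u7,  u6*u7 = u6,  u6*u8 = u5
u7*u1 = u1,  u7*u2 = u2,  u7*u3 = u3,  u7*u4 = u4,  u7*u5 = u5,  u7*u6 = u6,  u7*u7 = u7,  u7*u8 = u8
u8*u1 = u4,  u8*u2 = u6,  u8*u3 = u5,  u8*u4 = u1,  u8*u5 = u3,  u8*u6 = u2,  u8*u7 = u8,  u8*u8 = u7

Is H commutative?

u5 * u6 = u1 but u6 * u5 = u8.
Since u5 and u6 do not commute, H is not abelian.

No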